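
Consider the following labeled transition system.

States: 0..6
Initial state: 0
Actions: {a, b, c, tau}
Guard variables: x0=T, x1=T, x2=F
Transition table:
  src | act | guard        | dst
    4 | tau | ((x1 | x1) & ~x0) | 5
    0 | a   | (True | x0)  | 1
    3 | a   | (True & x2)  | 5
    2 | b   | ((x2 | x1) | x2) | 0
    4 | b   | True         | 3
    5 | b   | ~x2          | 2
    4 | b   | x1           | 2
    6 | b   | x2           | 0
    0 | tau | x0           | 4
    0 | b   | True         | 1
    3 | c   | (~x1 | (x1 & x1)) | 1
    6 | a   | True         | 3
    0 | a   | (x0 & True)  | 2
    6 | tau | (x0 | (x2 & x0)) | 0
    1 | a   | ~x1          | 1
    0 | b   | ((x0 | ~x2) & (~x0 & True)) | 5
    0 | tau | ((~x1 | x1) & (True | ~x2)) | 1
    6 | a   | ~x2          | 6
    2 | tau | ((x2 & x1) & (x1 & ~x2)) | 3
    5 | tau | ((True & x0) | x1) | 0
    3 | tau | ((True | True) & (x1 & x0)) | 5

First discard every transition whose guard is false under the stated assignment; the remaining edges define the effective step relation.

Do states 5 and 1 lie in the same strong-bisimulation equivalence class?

Compute ~ classes (split until stable):
  P[0] = {{0,1,2,3,4,5,6}}
  P[1] = {{0},{1},{2,4},{3},{5},{6}}
  P[2] = {{0},{1},{2},{3},{4},{5},{6}}
7 equivalence class(es) (converged in 3)
[5]={5}  [1]={1}

Answer: NOT BISIMILAR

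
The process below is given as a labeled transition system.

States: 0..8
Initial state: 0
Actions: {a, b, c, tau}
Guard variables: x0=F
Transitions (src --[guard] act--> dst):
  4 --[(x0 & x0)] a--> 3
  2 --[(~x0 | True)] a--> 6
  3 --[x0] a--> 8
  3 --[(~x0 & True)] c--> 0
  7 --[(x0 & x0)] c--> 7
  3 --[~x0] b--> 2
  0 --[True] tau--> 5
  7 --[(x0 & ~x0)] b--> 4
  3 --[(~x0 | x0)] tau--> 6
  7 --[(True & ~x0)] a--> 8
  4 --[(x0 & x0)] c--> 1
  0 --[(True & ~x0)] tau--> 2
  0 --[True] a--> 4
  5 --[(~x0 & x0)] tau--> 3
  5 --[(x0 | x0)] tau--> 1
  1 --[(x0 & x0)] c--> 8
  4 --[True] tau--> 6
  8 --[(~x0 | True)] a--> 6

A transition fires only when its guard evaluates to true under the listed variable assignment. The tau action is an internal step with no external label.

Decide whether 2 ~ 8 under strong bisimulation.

Answer: BISIMILAR

Working:
Refine partition for ~:
  P[0] = {{0,1,2,3,4,5,6,7,8}}
  P[1] = {{0},{1,5,6},{2,7,8},{3},{4}}
  P[2] = {{0},{1,5,6},{2,8},{3},{4},{7}}
Fixed point at round 3; 6 class(es).
class of 2: {2,8}; class of 8: {2,8}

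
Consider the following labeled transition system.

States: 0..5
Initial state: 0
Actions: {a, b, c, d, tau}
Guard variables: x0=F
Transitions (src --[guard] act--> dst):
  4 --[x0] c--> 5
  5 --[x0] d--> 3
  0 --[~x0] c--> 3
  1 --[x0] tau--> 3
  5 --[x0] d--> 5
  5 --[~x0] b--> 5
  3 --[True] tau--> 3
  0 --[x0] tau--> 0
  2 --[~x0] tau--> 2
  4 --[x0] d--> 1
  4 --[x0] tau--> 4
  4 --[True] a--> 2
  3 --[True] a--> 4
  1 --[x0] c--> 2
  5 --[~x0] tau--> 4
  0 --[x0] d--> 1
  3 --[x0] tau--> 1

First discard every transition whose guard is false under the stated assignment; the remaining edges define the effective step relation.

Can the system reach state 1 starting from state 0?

Answer: UNREACHABLE

Trace:
After dropping false guards: 7 live edges.
depth 0: {0}
depth 1: {3}  total {0,3}
depth 2: {4}  total {0,3,4}
depth 3: {2}  total {0,2,3,4}
R = {0,2,3,4}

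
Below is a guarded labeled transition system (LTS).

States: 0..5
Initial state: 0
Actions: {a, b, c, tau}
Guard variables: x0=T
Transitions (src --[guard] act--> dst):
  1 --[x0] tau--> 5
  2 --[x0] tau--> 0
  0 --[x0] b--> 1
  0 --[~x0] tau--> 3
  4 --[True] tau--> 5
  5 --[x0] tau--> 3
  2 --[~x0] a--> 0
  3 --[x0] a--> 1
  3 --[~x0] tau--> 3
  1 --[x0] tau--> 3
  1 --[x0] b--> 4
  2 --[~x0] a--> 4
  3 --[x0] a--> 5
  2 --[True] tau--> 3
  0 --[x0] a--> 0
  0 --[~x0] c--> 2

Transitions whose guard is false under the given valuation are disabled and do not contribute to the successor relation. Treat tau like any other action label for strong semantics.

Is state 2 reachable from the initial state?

Guard filter leaves 11 enabled edge(s).
Layer 0: {0}
Layer 1: {1}  total {0,1}
Layer 2: {3,4,5}  total {0,1,3,4,5}
Reachable = {0,1,3,4,5}

Answer: UNREACHABLE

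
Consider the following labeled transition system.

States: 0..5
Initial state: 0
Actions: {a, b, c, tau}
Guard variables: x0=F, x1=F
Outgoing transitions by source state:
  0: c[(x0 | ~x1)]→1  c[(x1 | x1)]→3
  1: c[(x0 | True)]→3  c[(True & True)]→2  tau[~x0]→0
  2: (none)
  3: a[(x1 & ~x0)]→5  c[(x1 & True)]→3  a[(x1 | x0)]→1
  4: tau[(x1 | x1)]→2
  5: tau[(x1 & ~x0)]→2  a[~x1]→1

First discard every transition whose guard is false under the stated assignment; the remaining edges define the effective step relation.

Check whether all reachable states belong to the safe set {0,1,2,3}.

Answer: INVARIANT HOLDS

Analysis:
Safe = {0,1,2,3}
R = {0,1,2,3}
  0: ok
  1: ok
  2: ok
  3: ok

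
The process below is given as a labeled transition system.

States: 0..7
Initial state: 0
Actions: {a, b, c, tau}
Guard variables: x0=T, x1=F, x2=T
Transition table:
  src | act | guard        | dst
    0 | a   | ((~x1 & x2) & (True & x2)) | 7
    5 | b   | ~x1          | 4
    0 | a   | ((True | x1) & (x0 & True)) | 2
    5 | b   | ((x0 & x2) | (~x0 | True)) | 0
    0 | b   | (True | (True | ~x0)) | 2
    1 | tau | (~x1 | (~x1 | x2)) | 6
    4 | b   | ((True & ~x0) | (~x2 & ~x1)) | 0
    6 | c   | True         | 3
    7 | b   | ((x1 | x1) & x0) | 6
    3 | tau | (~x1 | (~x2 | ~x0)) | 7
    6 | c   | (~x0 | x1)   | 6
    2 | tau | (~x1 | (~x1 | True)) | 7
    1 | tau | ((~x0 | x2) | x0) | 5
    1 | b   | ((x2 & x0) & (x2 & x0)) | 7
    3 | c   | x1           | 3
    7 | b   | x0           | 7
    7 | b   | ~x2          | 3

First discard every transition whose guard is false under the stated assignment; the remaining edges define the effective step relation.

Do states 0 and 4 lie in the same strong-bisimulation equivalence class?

Answer: NOT BISIMILAR

Trace:
Refine partition for ~:
  round 0: {{0,1,2,3,4,5,6,7}}
  round 1: {{0},{1},{2,3},{4},{5,7},{6}}
  round 2: {{0},{1},{2,3},{4},{5},{6},{7}}
7 equivalence class(es) (converged in 3)
[0]={0}  [4]={4}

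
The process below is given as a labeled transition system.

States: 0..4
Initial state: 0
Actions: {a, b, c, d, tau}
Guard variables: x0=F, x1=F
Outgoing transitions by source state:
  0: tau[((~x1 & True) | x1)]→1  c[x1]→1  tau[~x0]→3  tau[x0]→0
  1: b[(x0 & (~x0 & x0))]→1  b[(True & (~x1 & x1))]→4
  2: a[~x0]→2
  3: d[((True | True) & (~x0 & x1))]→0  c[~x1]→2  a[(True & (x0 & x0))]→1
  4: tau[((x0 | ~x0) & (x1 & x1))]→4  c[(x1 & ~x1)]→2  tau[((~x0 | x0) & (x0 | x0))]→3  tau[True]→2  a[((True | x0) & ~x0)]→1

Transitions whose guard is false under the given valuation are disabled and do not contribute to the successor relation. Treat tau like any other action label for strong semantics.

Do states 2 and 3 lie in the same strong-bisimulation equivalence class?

Answer: NOT BISIMILAR

Working:
Refine partition for ~:
  round 0: {{0,1,2,3,4}}
  round 1: {{0},{1},{2},{3},{4}}
5 equivalence class(es) (converged in 2)
[2]={2}  [3]={3}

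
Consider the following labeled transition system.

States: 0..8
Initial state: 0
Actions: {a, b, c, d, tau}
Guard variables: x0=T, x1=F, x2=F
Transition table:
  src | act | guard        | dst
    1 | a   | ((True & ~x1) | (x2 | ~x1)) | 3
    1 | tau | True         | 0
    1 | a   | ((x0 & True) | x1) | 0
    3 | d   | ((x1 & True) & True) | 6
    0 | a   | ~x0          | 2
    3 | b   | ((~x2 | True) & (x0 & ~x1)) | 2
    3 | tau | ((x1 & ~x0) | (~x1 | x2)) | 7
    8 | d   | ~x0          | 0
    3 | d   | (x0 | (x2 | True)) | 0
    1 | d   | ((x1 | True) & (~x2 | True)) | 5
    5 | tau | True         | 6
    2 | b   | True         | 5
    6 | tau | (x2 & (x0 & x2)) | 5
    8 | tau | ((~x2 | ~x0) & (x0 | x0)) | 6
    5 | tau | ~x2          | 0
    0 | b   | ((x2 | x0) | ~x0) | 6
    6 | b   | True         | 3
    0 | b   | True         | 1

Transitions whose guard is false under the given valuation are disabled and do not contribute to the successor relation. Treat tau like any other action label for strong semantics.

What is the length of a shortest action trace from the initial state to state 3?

BFS to 3:
  L0 = {0}
  L1 = {1,6}
  L2 = {3,5}
first hit 3 at d=2 via b·a

Answer: 2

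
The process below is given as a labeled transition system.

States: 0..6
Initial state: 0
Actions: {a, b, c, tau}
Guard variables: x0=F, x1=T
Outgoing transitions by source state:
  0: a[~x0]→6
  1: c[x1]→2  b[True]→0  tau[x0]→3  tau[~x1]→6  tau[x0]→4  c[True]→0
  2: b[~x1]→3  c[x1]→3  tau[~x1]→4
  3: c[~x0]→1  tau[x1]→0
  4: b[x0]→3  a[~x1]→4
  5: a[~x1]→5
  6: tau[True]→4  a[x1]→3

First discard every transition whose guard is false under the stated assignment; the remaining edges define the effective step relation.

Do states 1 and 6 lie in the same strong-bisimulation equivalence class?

Answer: NOT BISIMILAR

Working:
Compute ~ classes (split until stable):
  P[0] = {{0,1,2,3,4,5,6}}
  P[1] = {{0},{1},{2},{3},{4,5},{6}}
6 equivalence class(es) (converged in 2)
class of 1: {1}; class of 6: {6}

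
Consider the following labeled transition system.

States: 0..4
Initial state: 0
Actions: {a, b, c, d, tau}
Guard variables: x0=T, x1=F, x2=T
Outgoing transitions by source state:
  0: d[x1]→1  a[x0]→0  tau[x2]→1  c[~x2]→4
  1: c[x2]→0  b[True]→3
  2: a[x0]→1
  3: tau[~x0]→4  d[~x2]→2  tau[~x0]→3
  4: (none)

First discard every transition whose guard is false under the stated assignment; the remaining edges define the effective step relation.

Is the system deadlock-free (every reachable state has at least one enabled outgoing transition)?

Reach set: {0,1,3}
  0: a→0  tau→1  [deg 2]
  1: b→3  c→0  [deg 2]
  3: ∅  [STUCK]
witness 3: tau·b

Answer: DEADLOCK at state 3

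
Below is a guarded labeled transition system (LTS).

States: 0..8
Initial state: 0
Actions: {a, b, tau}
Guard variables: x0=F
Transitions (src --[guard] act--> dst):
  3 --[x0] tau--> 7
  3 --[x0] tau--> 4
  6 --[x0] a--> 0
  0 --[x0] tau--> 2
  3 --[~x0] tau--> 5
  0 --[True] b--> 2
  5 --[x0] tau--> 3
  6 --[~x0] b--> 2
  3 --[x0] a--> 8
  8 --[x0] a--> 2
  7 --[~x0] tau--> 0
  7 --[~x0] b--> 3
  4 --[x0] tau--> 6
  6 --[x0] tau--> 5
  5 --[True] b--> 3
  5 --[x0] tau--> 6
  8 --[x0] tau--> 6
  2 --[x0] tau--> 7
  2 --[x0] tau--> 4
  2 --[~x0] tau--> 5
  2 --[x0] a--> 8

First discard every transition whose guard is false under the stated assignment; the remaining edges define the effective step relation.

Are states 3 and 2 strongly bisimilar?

Bisimulation quotient by refinement:
  round 0: {{0,1,2,3,4,5,6,7,8}}
  round 1: {{0,5,6},{1,4,8},{2,3},{7}}
Fixed point at round 2; 4 class(es).
3∈{2,3}, 2∈{2,3}

Answer: BISIMILAR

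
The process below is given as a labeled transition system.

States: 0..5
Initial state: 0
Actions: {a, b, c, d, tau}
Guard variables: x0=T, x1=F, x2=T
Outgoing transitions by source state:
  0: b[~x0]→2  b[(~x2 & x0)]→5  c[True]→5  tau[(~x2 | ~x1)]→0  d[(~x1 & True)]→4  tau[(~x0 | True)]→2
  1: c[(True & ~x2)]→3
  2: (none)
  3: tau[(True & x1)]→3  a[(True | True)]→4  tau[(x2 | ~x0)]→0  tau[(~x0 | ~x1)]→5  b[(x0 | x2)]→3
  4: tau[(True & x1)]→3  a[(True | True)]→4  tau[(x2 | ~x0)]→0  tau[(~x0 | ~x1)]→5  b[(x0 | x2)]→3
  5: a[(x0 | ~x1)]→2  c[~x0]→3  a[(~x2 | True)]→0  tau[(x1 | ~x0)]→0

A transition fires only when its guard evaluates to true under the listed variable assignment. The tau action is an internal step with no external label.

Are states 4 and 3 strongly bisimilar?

Answer: BISIMILAR

Analysis:
Bisimulation quotient by refinement:
  P[0] = {{0,1,2,3,4,5}}
  P[1] = {{0},{1,2},{3,4},{5}}
Fixed point at round 2; 4 class(es).
[4]={3,4}  [3]={3,4}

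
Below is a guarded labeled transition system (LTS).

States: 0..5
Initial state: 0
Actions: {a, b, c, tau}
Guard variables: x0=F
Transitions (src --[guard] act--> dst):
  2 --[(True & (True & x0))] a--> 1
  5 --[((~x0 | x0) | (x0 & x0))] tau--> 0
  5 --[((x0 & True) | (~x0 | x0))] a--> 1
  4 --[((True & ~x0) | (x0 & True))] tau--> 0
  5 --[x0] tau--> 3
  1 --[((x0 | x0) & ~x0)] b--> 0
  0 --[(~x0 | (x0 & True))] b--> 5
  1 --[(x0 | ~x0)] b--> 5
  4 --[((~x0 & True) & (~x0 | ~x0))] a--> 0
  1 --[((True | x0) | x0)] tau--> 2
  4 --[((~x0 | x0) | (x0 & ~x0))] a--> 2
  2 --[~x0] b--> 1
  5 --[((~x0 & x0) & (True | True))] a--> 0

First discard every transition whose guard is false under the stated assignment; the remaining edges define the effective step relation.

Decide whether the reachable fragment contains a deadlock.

Reach set: {0,1,2,5}
  0: b→5  [deg 1]
  1: b→5  tau→2  [deg 2]
  2: b→1  [deg 1]
  5: a→1  tau→0  [deg 2]

Answer: DEADLOCK-FREE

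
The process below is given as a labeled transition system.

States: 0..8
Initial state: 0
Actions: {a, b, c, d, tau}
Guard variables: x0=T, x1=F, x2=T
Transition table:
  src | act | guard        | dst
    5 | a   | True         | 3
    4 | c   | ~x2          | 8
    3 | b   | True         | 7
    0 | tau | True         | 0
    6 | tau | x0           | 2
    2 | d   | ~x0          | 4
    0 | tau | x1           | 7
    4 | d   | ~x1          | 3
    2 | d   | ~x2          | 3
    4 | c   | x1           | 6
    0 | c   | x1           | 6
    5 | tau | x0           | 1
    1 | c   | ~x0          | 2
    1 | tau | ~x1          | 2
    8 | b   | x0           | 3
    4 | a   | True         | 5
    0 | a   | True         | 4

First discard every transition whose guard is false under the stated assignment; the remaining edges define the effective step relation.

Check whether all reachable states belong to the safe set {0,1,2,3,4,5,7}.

Safe = {0,1,2,3,4,5,7}
Reachable = {0,1,2,3,4,5,7}
  0: safe
  1: safe
  2: safe
  3: safe
  4: safe
  5: safe
  7: safe

Answer: INVARIANT HOLDS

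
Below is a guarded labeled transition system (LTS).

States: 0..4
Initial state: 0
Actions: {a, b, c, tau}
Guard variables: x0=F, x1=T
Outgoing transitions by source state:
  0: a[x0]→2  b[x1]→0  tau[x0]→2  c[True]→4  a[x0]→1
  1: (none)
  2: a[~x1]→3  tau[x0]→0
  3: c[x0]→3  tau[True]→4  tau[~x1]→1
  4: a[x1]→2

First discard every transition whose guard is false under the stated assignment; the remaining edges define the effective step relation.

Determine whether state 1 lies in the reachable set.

Answer: UNREACHABLE

Trace:
4 transition(s) survive guard evaluation.
depth 0: {0}
depth 1: {4}  total {0,4}
depth 2: {2}  total {0,2,4}
Reachable = {0,2,4}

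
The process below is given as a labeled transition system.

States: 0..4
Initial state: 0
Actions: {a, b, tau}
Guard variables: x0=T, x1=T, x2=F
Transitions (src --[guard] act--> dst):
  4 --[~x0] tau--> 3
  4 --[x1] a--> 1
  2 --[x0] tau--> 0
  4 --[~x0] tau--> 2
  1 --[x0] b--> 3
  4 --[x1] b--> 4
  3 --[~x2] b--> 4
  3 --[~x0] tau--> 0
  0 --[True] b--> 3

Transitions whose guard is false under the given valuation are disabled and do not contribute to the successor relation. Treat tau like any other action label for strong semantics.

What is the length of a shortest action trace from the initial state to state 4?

Answer: 2

Trace:
Breadth-first toward 4:
  depth 0: {0}
  depth 1: {3}
  depth 2: {4}
depth(4)=2, e.g. b·b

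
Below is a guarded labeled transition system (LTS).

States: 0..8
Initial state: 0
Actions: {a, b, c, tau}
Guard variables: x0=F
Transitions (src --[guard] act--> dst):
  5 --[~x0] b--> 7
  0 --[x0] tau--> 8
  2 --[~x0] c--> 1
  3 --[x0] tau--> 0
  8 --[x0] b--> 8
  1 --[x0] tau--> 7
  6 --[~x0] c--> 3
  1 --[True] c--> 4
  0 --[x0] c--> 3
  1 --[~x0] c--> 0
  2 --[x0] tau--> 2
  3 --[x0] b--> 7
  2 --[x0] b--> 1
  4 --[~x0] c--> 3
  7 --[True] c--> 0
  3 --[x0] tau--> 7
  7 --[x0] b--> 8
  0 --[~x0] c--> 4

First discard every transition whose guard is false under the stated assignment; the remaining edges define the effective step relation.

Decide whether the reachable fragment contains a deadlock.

Reachable = {0,3,4}
  0: c→4  [1 out]
  3: ∅  [deadlock]
  4: c→3  [1 out]
Path to 3: c·c

Answer: DEADLOCK at state 3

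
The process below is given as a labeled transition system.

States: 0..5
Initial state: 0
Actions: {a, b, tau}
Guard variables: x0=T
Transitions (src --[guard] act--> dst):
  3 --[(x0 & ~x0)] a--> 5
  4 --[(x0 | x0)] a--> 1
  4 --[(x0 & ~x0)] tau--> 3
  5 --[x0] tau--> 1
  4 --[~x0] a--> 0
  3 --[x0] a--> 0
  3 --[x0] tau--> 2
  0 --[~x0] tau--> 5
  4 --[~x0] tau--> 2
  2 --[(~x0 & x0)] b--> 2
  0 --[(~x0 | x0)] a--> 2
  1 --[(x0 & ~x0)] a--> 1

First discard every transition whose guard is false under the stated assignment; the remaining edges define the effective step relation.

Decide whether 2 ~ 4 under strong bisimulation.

Bisimulation quotient by refinement:
  P[0] = {{0,1,2,3,4,5}}
  P[1] = {{0,4},{1,2},{3},{5}}
4 equivalence class(es) (converged in 2)
2∈{1,2}, 4∈{0,4}

Answer: NOT BISIMILAR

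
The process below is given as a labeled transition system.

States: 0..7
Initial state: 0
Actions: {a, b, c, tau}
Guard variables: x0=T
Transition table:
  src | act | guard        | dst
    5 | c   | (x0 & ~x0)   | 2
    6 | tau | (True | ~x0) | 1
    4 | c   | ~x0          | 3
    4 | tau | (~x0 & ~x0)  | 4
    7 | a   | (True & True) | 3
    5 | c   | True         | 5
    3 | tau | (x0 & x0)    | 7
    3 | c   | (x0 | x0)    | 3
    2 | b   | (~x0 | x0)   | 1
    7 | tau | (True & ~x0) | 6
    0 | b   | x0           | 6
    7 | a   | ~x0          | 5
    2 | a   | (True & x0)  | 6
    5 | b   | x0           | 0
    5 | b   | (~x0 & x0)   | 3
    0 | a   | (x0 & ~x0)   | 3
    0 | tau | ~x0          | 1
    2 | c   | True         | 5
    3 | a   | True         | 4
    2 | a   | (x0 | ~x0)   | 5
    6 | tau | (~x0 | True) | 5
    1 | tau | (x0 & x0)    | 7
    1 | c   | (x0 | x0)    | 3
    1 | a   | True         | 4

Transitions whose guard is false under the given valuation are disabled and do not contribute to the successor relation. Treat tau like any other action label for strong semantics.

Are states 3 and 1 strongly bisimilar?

Answer: BISIMILAR

Working:
Compute ~ classes (split until stable):
  round 0: {{0,1,2,3,4,5,6,7}}
  round 1: {{0},{1,3},{2},{4},{5},{6},{7}}
7 equivalence class(es) (converged in 2)
class of 3: {1,3}; class of 1: {1,3}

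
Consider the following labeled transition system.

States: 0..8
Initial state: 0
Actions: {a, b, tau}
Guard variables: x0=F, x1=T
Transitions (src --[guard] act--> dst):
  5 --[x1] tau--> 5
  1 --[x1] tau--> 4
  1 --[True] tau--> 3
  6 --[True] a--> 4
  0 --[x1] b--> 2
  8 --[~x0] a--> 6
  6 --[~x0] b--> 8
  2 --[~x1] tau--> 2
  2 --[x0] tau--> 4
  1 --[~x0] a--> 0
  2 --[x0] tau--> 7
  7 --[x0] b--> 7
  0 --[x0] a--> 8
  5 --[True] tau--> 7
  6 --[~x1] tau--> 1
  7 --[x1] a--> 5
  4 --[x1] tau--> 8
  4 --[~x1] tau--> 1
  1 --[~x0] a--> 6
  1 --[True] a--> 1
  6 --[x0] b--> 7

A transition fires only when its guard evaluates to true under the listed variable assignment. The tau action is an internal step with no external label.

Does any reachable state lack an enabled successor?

Answer: DEADLOCK at state 2

Trace:
Reach set: {0,2}
  0: b→2  [1 exit(s)]
  2: ∅  [STUCK]
witness 2: b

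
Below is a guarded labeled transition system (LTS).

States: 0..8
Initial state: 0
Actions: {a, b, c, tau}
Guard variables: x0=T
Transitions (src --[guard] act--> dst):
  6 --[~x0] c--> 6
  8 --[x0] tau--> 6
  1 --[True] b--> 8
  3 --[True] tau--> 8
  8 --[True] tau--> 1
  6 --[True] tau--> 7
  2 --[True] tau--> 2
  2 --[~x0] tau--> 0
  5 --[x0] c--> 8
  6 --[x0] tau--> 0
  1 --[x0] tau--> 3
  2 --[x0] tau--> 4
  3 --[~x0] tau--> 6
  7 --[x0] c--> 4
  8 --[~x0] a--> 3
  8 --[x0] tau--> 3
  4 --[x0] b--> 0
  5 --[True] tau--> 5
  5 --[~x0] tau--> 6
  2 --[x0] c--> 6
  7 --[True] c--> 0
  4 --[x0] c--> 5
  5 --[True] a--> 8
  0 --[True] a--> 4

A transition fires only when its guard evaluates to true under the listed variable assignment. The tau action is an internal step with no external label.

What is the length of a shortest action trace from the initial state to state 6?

Answer: 4

Working:
Breadth-first toward 6:
  Layer 0: {0}
  Layer 1: {4}
  Layer 2: {5}
  Layer 3: {8}
  Layer 4: {1,3,6}
depth(6)=4, e.g. a·c·a·tau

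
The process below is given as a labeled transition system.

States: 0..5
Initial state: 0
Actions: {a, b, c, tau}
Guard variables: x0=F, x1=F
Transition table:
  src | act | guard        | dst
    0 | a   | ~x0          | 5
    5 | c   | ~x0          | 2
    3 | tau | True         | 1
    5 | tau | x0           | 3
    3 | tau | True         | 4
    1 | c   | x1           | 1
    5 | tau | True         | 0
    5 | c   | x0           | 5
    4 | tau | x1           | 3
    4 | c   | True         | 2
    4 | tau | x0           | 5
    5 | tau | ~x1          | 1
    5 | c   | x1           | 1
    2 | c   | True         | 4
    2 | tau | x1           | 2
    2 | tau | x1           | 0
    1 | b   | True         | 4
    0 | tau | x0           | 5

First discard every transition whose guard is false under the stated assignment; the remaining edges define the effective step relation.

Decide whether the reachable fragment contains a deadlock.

Answer: DEADLOCK-FREE

Analysis:
Reachable = {0,1,2,4,5}
  0: a→5  [1 exit(s)]
  1: b→4  [1 exit(s)]
  2: c→4  [1 exit(s)]
  4: c→2  [1 exit(s)]
  5: c→2  tau→0  tau→1  [3 exit(s)]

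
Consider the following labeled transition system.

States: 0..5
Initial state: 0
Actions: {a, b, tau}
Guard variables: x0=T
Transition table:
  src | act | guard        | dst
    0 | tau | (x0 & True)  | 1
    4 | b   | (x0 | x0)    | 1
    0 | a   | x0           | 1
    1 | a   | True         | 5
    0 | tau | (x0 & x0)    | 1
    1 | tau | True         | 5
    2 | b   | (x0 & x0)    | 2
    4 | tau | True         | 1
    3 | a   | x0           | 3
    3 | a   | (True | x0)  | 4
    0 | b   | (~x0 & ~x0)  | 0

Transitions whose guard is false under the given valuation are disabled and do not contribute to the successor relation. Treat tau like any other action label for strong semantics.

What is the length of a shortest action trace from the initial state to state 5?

BFS to 5:
  depth 0: {0}
  depth 1: {1}
  depth 2: {5}
5 enters at depth 2; path a·a

Answer: 2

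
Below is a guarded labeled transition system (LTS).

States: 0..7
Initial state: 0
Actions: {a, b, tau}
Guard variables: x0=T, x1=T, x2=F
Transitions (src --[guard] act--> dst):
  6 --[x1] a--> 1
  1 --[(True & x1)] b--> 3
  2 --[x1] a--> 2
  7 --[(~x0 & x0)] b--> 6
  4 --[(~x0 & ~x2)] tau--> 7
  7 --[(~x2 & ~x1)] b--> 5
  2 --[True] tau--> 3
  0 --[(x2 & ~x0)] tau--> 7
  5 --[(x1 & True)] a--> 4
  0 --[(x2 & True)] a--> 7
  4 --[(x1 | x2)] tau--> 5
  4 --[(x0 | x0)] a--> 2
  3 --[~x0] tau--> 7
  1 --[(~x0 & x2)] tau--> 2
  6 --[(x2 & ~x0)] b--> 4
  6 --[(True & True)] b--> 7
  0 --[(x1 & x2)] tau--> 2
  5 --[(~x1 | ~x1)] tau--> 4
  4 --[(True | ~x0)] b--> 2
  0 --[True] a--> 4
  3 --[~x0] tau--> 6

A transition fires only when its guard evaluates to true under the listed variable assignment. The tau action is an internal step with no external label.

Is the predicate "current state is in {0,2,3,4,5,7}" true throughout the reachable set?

Safe = {0,2,3,4,5,7}
R = {0,2,3,4,5}
  0: ✓
  2: ✓
  3: ✓
  4: ✓
  5: ✓

Answer: INVARIANT HOLDS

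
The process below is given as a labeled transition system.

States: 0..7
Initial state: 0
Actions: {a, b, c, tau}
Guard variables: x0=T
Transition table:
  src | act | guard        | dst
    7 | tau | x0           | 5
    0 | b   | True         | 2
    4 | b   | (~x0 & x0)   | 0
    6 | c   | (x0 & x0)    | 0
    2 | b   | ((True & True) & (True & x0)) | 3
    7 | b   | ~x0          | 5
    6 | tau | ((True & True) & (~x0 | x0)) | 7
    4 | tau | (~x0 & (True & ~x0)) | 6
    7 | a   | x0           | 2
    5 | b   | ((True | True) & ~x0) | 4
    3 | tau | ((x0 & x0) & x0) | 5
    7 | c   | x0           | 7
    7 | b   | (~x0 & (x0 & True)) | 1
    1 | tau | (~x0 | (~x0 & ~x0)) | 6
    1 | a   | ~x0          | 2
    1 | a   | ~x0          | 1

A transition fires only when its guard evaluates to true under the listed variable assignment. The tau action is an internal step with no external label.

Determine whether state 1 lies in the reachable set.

Answer: UNREACHABLE

Working:
Guard filter leaves 8 enabled edge(s).
depth 0: {0}
depth 1: {2}  cumulative {0,2}
depth 2: {3}  cumulative {0,2,3}
depth 3: {5}  cumulative {0,2,3,5}
R = {0,2,3,5}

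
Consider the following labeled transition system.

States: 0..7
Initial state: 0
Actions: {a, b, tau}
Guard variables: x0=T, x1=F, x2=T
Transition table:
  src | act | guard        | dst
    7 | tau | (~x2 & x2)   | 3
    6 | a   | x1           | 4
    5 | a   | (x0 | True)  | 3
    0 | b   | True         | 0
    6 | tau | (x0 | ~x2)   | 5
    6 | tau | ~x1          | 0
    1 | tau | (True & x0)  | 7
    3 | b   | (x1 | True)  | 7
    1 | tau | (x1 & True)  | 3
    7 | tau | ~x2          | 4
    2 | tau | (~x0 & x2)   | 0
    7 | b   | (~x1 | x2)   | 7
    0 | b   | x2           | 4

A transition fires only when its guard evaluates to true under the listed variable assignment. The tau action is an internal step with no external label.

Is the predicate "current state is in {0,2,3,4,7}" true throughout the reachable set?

Answer: INVARIANT HOLDS

Trace:
Inv-set: {0,2,3,4,7}
Reachable = {0,4}
  0: ok
  4: ok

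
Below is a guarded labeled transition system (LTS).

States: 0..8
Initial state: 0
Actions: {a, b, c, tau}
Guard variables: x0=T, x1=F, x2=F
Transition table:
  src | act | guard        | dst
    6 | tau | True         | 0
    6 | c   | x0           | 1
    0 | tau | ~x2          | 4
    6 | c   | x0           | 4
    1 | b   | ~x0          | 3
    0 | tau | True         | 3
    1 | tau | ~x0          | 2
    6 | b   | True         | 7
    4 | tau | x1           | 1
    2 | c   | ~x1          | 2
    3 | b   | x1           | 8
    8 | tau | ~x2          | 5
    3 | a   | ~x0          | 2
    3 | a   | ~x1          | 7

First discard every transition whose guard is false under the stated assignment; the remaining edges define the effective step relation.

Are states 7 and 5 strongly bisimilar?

Compute ~ classes (split until stable):
  π0 = {{0,1,2,3,4,5,6,7,8}}
  π1 = {{0,8},{1,4,5,7},{2},{3},{6}}
  π2 = {{0},{1,4,5,7},{2},{3},{6},{8}}
Fixed point at round 3; 6 class(es).
7∈{1,4,5,7}, 5∈{1,4,5,7}

Answer: BISIMILAR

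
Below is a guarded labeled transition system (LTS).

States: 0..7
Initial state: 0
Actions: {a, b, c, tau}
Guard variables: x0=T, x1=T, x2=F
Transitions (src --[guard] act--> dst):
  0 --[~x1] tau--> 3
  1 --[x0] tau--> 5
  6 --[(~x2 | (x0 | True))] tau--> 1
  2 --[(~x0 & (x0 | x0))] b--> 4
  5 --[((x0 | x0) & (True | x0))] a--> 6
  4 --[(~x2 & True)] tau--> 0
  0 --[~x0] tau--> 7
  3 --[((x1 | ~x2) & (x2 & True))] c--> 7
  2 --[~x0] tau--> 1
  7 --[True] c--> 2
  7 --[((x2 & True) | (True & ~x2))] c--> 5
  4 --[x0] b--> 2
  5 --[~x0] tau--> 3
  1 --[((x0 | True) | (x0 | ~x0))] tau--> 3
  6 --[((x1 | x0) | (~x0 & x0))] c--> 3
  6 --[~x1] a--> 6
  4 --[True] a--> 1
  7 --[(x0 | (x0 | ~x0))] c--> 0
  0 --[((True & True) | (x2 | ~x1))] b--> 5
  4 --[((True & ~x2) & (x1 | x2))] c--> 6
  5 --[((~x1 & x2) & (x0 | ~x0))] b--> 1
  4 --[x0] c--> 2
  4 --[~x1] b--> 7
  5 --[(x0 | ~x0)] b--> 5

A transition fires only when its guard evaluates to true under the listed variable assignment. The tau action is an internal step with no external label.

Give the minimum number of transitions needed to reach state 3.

BFS to 3:
  Layer 0: {0}
  Layer 1: {5}
  Layer 2: {6}
  Layer 3: {1,3}
3 enters at depth 3; path b·a·c

Answer: 3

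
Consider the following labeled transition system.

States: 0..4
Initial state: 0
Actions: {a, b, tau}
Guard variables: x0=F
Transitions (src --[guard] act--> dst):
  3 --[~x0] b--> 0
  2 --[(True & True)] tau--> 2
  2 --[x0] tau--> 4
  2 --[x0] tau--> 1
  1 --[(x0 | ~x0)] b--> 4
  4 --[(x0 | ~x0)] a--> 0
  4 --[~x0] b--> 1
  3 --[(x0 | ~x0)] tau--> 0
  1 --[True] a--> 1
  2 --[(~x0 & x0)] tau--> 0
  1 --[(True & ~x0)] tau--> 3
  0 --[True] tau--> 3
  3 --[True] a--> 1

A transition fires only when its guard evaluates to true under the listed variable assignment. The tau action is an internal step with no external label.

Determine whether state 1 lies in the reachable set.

Answer: REACHABLE

Working:
10 transition(s) survive guard evaluation.
Layer 0: {0}
Layer 1: {3}  total {0,3}
Layer 2: {1}  total {0,1,3}
Layer 3: {4}  total {0,1,3,4}
Reachable = {0,1,3,4}
witness 1: tau·a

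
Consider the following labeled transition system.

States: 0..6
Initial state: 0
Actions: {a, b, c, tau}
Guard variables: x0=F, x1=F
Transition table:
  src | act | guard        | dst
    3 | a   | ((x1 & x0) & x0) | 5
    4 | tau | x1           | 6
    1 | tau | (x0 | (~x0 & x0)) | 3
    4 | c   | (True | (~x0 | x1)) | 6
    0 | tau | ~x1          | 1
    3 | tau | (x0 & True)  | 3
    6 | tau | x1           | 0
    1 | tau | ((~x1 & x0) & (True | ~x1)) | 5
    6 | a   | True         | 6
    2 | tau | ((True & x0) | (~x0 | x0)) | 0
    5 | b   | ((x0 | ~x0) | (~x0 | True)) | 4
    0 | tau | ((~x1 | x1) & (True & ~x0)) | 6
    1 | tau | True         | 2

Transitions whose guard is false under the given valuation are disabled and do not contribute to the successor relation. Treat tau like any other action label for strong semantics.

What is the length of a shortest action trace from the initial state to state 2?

Answer: 2

Analysis:
Breadth-first toward 2:
  L0 = {0}
  L1 = {1,6}
  L2 = {2}
depth(2)=2, e.g. tau·tau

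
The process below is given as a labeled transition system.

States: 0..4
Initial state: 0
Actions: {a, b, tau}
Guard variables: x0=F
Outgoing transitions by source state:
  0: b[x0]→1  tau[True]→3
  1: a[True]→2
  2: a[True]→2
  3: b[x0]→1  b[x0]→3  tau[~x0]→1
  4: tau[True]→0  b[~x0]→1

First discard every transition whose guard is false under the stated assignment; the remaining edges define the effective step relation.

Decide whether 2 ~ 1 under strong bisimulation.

Answer: BISIMILAR

Working:
Compute ~ classes (split until stable):
  π0 = {{0,1,2,3,4}}
  π1 = {{0,3},{1,2},{4}}
  π2 = {{0},{1,2},{3},{4}}
Fixed point at round 3; 4 class(es).
2∈{1,2}, 1∈{1,2}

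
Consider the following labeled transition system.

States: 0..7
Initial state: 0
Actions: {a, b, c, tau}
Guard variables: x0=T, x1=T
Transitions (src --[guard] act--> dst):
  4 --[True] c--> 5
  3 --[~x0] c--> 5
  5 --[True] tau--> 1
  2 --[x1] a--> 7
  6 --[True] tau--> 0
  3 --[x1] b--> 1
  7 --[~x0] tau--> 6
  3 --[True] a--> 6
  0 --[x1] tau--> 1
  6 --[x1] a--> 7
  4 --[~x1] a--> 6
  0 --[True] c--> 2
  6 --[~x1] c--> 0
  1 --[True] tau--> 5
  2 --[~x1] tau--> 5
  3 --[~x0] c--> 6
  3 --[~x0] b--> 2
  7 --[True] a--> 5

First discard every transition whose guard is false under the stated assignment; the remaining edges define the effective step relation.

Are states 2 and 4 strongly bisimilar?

Answer: NOT BISIMILAR

Trace:
Refine partition for ~:
  P[0] = {{0,1,2,3,4,5,6,7}}
  P[1] = {{0},{1,5},{2,7},{3},{4},{6}}
  P[2] = {{0},{1,5},{2},{3},{4},{6},{7}}
Fixed point at round 3; 7 class(es).
2∈{2}, 4∈{4}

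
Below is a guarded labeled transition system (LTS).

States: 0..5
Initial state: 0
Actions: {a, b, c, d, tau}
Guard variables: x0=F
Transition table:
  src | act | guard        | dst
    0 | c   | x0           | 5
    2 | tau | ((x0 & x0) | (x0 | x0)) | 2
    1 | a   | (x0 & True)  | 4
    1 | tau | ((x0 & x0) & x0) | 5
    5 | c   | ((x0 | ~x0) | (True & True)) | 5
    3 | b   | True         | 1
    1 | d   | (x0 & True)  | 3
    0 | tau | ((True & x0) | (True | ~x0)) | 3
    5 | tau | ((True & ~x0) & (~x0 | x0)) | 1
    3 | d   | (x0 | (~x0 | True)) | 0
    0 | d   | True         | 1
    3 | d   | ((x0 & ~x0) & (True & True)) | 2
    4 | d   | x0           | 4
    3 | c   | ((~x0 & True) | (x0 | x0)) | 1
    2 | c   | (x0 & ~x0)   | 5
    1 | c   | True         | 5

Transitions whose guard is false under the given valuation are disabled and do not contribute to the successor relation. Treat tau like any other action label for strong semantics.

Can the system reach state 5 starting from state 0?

Guard filter leaves 8 enabled edge(s).
depth 0: {0}
depth 1: {1,3}  now seen {0,1,3}
depth 2: {5}  now seen {0,1,3,5}
Reachable = {0,1,3,5}
Path to 5: d·c

Answer: REACHABLE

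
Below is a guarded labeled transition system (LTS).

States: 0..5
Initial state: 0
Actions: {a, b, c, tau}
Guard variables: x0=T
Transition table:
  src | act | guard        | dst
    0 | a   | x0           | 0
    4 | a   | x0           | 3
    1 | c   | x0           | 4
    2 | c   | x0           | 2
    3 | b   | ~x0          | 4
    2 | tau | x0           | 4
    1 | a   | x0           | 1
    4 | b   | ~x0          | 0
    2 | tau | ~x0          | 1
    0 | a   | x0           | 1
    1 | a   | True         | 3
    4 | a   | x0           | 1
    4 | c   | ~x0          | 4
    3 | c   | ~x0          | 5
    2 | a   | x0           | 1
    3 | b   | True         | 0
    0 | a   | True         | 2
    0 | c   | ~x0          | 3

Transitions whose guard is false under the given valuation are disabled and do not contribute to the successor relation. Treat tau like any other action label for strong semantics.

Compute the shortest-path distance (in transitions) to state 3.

Breadth-first toward 3:
  depth 0: {0}
  depth 1: {1,2}
  depth 2: {3,4}
depth(3)=2, e.g. a·a

Answer: 2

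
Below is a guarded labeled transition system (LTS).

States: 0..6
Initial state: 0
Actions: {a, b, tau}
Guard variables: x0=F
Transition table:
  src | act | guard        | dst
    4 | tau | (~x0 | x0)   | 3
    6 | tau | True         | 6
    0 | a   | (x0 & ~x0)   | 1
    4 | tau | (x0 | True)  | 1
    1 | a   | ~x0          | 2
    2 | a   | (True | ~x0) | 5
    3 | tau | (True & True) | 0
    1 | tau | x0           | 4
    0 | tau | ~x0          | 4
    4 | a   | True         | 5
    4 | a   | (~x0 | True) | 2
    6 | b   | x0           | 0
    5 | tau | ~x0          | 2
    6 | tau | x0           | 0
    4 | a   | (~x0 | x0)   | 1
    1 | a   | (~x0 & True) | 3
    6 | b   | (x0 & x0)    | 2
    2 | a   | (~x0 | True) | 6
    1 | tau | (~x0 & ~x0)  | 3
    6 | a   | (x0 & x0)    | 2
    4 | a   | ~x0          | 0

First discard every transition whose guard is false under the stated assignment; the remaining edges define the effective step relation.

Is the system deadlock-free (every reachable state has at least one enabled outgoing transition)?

Reach set: {0,1,2,3,4,5,6}
  0: tau→4  [1 out]
  1: a→2  a→3  tau→3  [3 out]
  2: a→5  a→6  [2 out]
  3: tau→0  [1 out]
  4: a→0  a→1  a→2  a→5  tau→1  tau→3  [6 out]
  5: tau→2  [1 out]
  6: tau→6  [1 out]

Answer: DEADLOCK-FREE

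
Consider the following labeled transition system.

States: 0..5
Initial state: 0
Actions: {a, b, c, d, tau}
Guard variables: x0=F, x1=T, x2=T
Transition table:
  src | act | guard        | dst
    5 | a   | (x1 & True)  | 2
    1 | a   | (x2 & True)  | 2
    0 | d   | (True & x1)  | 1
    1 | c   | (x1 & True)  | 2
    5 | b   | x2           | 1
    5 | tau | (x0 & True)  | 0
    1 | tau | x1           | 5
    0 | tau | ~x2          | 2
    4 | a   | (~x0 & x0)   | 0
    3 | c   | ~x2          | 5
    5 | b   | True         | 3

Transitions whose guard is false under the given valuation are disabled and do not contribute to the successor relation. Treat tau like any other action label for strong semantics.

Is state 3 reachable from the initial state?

After dropping false guards: 7 live edges.
Layer 0: {0}
Layer 1: {1}  now seen {0,1}
Layer 2: {2,5}  now seen {0,1,2,5}
Layer 3: {3}  now seen {0,1,2,3,5}
Reachable = {0,1,2,3,5}
trace reaching 3: d·tau·b

Answer: REACHABLE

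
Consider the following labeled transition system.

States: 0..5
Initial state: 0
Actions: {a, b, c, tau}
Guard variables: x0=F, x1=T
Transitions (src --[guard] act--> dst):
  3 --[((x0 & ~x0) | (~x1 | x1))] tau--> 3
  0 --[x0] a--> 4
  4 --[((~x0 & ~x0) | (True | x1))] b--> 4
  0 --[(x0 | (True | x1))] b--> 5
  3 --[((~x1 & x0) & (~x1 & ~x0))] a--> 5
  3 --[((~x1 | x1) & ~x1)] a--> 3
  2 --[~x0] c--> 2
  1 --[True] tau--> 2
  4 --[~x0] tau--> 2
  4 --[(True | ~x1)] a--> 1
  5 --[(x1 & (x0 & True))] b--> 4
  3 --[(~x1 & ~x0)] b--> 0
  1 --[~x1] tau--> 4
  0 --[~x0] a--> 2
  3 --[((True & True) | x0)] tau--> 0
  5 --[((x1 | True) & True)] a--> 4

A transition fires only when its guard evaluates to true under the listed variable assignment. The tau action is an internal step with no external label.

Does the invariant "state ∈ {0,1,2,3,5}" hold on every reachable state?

Answer: INVARIANT VIOLATED at state 4

Analysis:
Allowed set {0,1,2,3,5}
Reachable = {0,1,2,4,5}
  0: safe
  1: safe
  2: safe
  4: VIOLATES
  5: safe
reach 4 via b·a — violates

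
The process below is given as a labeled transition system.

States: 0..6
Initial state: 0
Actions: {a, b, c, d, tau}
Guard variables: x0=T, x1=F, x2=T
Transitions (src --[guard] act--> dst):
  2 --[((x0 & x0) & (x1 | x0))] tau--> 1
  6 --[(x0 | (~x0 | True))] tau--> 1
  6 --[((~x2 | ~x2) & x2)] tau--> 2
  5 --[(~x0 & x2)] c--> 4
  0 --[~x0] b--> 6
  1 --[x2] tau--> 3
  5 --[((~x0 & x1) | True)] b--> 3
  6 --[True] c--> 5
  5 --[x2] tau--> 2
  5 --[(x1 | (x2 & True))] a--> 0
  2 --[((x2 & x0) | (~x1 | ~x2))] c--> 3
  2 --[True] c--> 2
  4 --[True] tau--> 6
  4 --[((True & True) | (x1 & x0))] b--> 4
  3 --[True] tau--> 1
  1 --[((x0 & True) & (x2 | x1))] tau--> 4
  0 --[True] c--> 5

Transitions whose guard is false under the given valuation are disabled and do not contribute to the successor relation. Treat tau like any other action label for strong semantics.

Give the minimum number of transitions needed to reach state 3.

Breadth-first toward 3:
  L0 = {0}
  L1 = {5}
  L2 = {2,3}
first hit 3 at d=2 via c·b

Answer: 2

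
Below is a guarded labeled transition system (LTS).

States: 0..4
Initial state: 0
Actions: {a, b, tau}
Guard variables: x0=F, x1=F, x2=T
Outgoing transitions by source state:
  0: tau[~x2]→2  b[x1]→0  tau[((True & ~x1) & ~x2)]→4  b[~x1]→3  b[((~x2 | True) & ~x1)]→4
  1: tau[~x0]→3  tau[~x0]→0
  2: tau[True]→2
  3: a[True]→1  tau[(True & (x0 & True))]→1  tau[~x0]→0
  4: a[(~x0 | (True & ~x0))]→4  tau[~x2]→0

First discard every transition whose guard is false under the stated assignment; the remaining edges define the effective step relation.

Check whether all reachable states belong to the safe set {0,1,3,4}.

Answer: INVARIANT HOLDS

Analysis:
Allowed set {0,1,3,4}
Reach set: {0,1,3,4}
  0: ok
  1: ok
  3: ok
  4: ok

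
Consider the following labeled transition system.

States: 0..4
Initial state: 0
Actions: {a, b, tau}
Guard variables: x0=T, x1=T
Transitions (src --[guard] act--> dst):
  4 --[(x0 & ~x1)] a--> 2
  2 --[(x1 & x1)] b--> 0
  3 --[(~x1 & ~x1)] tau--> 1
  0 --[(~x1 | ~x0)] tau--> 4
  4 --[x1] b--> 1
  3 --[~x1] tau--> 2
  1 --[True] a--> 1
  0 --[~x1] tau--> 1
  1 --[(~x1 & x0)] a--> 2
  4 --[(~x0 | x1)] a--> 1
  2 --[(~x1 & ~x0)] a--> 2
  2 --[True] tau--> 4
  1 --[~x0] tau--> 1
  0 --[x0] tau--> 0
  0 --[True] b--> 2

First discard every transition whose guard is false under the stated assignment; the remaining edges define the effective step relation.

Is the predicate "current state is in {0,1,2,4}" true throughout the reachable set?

Answer: INVARIANT HOLDS

Analysis:
Inv-set: {0,1,2,4}
Reach set: {0,1,2,4}
  0: ✓
  1: ✓
  2: ✓
  4: ✓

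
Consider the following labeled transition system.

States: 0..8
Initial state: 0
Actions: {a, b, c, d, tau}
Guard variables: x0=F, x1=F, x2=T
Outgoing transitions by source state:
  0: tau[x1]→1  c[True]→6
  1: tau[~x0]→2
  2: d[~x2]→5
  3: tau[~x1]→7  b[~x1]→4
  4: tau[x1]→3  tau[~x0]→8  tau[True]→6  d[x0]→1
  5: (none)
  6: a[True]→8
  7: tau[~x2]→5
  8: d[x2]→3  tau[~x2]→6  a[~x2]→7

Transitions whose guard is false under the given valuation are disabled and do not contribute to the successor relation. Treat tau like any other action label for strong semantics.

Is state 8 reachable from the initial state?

Answer: REACHABLE

Analysis:
After dropping false guards: 8 live edges.
L0 = {0}
L1 = {6}  total {0,6}
L2 = {8}  total {0,6,8}
L3 = {3}  total {0,3,6,8}
L4 = {4,7}  total {0,3,4,6,7,8}
Reachable = {0,3,4,6,7,8}
witness 8: c·a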